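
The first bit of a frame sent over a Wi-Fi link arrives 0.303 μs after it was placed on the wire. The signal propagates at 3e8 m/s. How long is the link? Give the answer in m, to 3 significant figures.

d = s × t_prop = 300000000 × 3.03e-07 = 90.9 m.

90.9 m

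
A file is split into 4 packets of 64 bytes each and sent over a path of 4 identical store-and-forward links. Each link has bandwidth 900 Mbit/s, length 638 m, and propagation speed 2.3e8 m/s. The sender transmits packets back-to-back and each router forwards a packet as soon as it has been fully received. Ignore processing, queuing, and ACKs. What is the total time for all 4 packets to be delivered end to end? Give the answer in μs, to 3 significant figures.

Per-hop transmission t_tx = L/R = 512/900000000 = 0.568889 μs.
Per-hop propagation t_prop = 638/2.3e+08 = 2.77391 μs.
Pipeline fill: first packet needs 4·t_tx to clear all hops; remaining 3 packets each add one t_tx.
Total = (4+4-1)·t_tx + 4·t_prop = 7·0.568889 + 4·2.77391 = 15.1 μs.

15.1 μs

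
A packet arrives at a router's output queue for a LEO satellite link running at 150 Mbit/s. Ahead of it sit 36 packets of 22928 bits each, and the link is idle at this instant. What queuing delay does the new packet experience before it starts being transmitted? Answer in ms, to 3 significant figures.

Each queued packet: L/R = 22928/150000000 = 0.152853 ms.
36 queued → 5.50272 ms.
Queuing delay = 5.50 ms.

5.50 ms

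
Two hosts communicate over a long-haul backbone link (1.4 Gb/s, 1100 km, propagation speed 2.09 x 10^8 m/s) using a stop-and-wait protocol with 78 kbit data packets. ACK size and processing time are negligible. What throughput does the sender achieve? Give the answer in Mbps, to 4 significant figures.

t_tx = L/R = 78000/1400000000 = 5.57143e-05 s.
t_prop = 1100000/209000000 = 0.00526316 s; RTT = 0.0105263 s.
Cycle = t_tx + RTT = 0.010582 s.
Throughput = L / cycle = 78000 / 0.010582 = 7.371 Mbps.

7.371 Mbps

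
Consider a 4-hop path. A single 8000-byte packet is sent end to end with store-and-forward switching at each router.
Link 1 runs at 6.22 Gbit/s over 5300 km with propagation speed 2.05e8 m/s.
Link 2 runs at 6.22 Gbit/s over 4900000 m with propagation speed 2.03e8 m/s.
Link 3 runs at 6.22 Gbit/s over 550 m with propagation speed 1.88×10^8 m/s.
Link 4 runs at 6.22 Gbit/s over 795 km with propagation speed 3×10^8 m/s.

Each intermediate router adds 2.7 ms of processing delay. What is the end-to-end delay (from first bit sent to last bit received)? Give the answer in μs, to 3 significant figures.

L = 8000 × 8 = 64000 bits.
Transmission delay per hop = L/R = 64000/6220000000 = 10.2894 μs; 4 hops → 41.1576 μs.
Propagation delays (d/s per hop): 25853.7, 24137.9, 2.92553, 2650 μs; sum = 52644.5 μs.
Processing at 3 router(s): 3 × 2.7 ms = 8100 μs.
End-to-end = 60800 μs.

60800 μs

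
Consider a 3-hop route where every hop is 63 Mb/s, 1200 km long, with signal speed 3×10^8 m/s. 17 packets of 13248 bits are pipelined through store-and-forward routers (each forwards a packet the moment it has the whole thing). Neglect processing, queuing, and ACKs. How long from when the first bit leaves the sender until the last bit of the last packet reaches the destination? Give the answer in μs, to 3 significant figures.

Per-hop transmission t_tx = L/R = 13248/63000000 = 210.286 μs.
Per-hop propagation t_prop = 1200000/300000000 = 4000 μs.
Pipeline fill: first packet needs 3·t_tx to clear all hops; remaining 16 packets each add one t_tx.
Total = (3+17-1)·t_tx + 3·t_prop = 19·210.286 + 3·4000 = 16000 μs.

16000 μs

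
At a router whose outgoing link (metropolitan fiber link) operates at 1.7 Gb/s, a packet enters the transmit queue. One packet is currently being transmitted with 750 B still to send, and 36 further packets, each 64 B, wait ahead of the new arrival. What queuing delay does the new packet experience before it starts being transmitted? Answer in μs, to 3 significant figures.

14.4 μs

Each queued packet: L/R = 512/1700000000 = 0.301176 μs.
36 queued → 10.8424 μs.
Plus remaining 6000 bits of current packet: 3.52941 μs.
Queuing delay = 14.4 μs.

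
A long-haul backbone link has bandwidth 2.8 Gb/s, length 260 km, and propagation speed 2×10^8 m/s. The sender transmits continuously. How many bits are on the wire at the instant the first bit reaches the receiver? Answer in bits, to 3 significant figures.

Propagation delay = 260000 / 200000000 = 0.0013 s.
BDP = R × t_prop = 2800000000 × 0.0013 = 3640000 bits.

3640000 bits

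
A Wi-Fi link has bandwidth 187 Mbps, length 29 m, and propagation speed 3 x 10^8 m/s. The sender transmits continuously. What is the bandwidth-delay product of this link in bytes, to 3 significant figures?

Propagation delay = 29 / 300000000 = 9.66667e-08 s.
BDP = R × t_prop = 187000000 × 9.66667e-08 = 18.0767 bits.
In bytes: 18.0767/8 = 2.26 bytes.

2.26 bytes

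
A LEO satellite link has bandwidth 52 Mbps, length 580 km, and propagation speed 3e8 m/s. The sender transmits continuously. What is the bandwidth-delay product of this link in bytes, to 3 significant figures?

12600 bytes

Propagation delay = 580000 / 300000000 = 0.00193333 s.
BDP = R × t_prop = 52000000 × 0.00193333 = 100533 bits.
In bytes: 100533/8 = 12600 bytes.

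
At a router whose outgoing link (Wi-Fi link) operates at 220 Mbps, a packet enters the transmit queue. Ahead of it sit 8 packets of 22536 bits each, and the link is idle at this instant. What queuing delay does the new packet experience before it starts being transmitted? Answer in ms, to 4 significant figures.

Each queued packet: L/R = 22536/220000000 = 0.102436 ms.
8 queued → 0.819491 ms.
Queuing delay = 0.8195 ms.

0.8195 ms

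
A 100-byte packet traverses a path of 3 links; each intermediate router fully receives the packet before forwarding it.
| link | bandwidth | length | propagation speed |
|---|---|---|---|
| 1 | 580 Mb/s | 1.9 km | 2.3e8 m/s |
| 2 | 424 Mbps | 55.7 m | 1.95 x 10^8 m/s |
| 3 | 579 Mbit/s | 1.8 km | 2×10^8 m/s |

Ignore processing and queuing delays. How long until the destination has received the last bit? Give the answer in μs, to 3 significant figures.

22.2 μs

L = 100 × 8 = 800 bits.
Transmission delays (L/R per hop): 1.37931, 1.88679, 1.38169 μs; sum = 4.6478 μs.
Propagation delays (d/s per hop): 8.26087, 0.285641, 9 μs; sum = 17.5465 μs.
End-to-end = 22.2 μs.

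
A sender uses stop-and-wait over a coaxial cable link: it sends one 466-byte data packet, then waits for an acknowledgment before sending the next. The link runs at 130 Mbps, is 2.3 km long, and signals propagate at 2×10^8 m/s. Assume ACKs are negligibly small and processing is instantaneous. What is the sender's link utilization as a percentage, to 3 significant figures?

t_tx = L/R = 3728/130000000 = 2.86769e-05 s.
t_prop = 2300/200000000 = 1.15e-05 s; RTT = 2.3e-05 s.
Cycle = t_tx + RTT = 5.16769e-05 s.
Utilization = t_tx / cycle = 2.86769e-05/5.16769e-05 = 55.5 %.

55.5 %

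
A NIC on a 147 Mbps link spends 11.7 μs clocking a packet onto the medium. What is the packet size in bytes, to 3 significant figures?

215 bytes

L = R × t_tx = 147000000 b/s × 1.17e-05 s = 1719.9 bits.
In bytes: 1719.9 / 8 = 215 bytes.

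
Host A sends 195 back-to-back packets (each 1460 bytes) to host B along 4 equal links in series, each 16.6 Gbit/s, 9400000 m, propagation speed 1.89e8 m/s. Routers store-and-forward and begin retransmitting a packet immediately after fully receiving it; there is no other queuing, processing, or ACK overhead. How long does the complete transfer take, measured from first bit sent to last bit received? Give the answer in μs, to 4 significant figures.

199100 μs

Per-hop transmission t_tx = L/R = 11680/1.66e+10 = 0.703614 μs.
Per-hop propagation t_prop = 9400000/189000000 = 49735.4 μs.
Pipeline fill: first packet needs 4·t_tx to clear all hops; remaining 194 packets each add one t_tx.
Total = (4+195-1)·t_tx + 4·t_prop = 198·0.703614 + 4·49735.4 = 199100 μs.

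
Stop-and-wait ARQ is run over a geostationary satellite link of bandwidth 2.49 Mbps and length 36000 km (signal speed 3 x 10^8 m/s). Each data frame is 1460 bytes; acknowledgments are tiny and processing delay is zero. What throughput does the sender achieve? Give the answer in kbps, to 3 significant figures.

t_tx = L/R = 11680/2490000 = 0.00469076 s.
t_prop = 36000000/300000000 = 0.12 s; RTT = 0.24 s.
Cycle = t_tx + RTT = 0.244691 s.
Throughput = L / cycle = 11680 / 0.244691 = 47.7 kbps.

47.7 kbps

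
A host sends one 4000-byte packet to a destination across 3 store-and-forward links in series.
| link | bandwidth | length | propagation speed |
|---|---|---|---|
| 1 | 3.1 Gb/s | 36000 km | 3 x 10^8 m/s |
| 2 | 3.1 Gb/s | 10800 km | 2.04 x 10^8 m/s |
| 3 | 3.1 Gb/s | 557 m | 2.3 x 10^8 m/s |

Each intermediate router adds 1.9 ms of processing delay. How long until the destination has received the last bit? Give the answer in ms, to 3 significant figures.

L = 4000 × 8 = 32000 bits.
Transmission delay per hop = L/R = 32000/3100000000 = 0.0103226 ms; 3 hops → 0.0309677 ms.
Propagation delays (d/s per hop): 120, 52.9412, 0.00242174 ms; sum = 172.944 ms.
Processing at 2 router(s): 2 × 1.9 ms = 3.8 ms.
End-to-end = 177 ms.

177 ms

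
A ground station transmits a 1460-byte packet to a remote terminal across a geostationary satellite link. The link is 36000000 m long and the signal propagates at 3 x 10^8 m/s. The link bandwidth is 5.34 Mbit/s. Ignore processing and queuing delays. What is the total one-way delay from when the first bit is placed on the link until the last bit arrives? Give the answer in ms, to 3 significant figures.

122 ms

L = 1460 × 8 = 11680 bits.
Transmission delay = L/R = 11680 / 5340000 = 2.18727 ms.
Propagation delay = d/s = 36000000 m / 300000000 m/s = 120 ms.
Total = 122 ms.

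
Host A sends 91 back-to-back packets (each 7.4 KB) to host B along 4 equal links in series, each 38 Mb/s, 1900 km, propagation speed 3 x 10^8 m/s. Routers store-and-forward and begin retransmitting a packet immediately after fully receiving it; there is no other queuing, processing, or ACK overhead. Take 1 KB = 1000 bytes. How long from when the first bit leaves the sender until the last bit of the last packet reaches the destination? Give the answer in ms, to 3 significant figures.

Per-hop transmission t_tx = L/R = 59200/38000000 = 1.55789 ms.
Per-hop propagation t_prop = 1900000/300000000 = 6.33333 ms.
Pipeline fill: first packet needs 4·t_tx to clear all hops; remaining 90 packets each add one t_tx.
Total = (4+91-1)·t_tx + 4·t_prop = 94·1.55789 + 4·6.33333 = 172 ms.

172 ms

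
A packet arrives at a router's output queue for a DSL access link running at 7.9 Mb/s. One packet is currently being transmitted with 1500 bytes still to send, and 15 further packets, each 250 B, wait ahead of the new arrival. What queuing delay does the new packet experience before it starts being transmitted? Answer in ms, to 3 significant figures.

5.32 ms

Each queued packet: L/R = 2000/7900000 = 0.253165 ms.
15 queued → 3.79747 ms.
Plus remaining 12000 bits of current packet: 1.51899 ms.
Queuing delay = 5.32 ms.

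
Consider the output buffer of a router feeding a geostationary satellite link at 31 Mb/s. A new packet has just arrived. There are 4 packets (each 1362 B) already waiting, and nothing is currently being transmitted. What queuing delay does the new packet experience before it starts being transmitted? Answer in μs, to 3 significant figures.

Each queued packet: L/R = 10896/31000000 = 351.484 μs.
4 queued → 1405.94 μs.
Queuing delay = 1410 μs.

1410 μs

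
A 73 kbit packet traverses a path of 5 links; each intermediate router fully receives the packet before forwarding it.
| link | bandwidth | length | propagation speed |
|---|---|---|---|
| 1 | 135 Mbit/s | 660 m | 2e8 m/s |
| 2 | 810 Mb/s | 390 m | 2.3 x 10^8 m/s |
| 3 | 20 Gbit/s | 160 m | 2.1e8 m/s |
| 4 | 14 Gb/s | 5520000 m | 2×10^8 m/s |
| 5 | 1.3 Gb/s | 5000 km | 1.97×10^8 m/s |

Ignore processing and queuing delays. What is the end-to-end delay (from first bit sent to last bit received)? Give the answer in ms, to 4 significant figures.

53.68 ms

L = 73000 bits.
Transmission delays (L/R per hop): 0.540741, 0.0901235, 0.00365, 0.00521429, 0.0561538 ms; sum = 0.695882 ms.
Propagation delays (d/s per hop): 0.0033, 0.00169565, 0.000761905, 27.6, 25.3807 ms; sum = 52.9865 ms.
End-to-end = 53.68 ms.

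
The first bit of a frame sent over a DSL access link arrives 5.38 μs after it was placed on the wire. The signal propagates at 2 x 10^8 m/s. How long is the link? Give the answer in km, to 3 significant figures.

d = s × t_prop = 200000000 × 5.38e-06 = 1.08 km.

1.08 km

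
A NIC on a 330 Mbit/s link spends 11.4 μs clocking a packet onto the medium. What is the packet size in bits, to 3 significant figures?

3760 bits

L = R × t_tx = 330000000 b/s × 1.14e-05 s = 3762 bits.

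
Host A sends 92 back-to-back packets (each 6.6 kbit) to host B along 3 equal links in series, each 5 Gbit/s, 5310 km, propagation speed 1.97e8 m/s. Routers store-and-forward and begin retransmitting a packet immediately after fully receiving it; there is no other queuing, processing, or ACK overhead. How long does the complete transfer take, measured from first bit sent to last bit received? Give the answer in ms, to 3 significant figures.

Per-hop transmission t_tx = L/R = 6600/5000000000 = 0.00132 ms.
Per-hop propagation t_prop = 5310000/197000000 = 26.9543 ms.
Pipeline fill: first packet needs 3·t_tx to clear all hops; remaining 91 packets each add one t_tx.
Total = (3+92-1)·t_tx + 3·t_prop = 94·0.00132 + 3·26.9543 = 81.0 ms.

81.0 ms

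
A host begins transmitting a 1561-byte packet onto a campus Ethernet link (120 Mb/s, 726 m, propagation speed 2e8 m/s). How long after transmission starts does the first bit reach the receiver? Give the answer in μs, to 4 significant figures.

First bit experiences only propagation delay: d/s = 726/200000000 = 3.630 μs.

3.630 μs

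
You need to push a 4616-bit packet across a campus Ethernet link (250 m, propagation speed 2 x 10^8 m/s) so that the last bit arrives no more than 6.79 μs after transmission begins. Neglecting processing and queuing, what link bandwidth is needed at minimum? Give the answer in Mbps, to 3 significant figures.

Propagation delay = 250 / 200000000 = 1.25 μs.
Transmission budget = 6.79 − 1.25 = 5.54 μs.
R ≥ L / t_tx = 4616 bits / 5.54e-06 s = 833 Mbps.

833 Mbps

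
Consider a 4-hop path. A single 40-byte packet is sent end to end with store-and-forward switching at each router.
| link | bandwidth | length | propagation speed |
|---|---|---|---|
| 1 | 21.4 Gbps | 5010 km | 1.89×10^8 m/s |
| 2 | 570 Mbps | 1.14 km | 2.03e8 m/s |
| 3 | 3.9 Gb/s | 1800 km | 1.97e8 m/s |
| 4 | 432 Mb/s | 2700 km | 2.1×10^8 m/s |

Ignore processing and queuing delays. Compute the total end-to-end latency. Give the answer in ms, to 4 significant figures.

L = 40 × 8 = 320 bits.
Transmission delays (L/R per hop): 1.49533e-05, 0.000561404, 8.20513e-05, 0.000740741 ms; sum = 0.00139915 ms.
Propagation delays (d/s per hop): 26.5079, 0.00561576, 9.13706, 12.8571 ms; sum = 48.5078 ms.
End-to-end = 48.51 ms.

48.51 ms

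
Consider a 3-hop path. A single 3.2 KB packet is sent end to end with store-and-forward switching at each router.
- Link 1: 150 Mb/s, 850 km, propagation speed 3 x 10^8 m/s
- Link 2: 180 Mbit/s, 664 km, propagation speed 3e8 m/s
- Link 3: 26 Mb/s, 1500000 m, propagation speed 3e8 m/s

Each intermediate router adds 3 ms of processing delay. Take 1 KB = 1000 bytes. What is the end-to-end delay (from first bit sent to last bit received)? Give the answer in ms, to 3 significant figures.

L = 25600 bits.
Transmission delays (L/R per hop): 0.170667, 0.142222, 0.984615 ms; sum = 1.2975 ms.
Propagation delays (d/s per hop): 2.83333, 2.21333, 5 ms; sum = 10.0467 ms.
Processing at 2 router(s): 2 × 3 ms = 6 ms.
End-to-end = 17.3 ms.

17.3 ms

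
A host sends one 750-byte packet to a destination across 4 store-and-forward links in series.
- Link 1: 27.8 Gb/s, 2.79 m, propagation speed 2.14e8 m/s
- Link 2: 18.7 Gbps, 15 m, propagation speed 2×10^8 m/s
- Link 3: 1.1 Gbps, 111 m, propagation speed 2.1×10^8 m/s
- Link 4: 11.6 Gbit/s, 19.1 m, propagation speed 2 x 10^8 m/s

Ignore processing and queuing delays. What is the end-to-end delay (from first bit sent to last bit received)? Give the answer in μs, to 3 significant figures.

7.22 μs

L = 750 × 8 = 6000 bits.
Transmission delays (L/R per hop): 0.215827, 0.320856, 5.45455, 0.517241 μs; sum = 6.50847 μs.
Propagation delays (d/s per hop): 0.0130374, 0.075, 0.528571, 0.0955 μs; sum = 0.712109 μs.
End-to-end = 7.22 μs.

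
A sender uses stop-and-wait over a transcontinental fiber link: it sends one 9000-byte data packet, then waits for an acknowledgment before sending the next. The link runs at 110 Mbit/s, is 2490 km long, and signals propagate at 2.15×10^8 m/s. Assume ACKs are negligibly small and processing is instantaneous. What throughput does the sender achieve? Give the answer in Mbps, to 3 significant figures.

t_tx = L/R = 72000/110000000 = 0.000654545 s.
t_prop = 2490000/215000000 = 0.0115814 s; RTT = 0.0231628 s.
Cycle = t_tx + RTT = 0.0238173 s.
Throughput = L / cycle = 72000 / 0.0238173 = 3.02 Mbps.

3.02 Mbps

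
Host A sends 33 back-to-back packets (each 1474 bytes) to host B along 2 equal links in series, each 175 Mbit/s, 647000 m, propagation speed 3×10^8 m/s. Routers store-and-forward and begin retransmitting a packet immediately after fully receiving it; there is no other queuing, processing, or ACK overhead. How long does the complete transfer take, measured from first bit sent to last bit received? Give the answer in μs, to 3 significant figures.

Per-hop transmission t_tx = L/R = 11792/175000000 = 67.3829 μs.
Per-hop propagation t_prop = 647000/300000000 = 2156.67 μs.
Pipeline fill: first packet needs 2·t_tx to clear all hops; remaining 32 packets each add one t_tx.
Total = (2+33-1)·t_tx + 2·t_prop = 34·67.3829 + 2·2156.67 = 6600 μs.

6600 μs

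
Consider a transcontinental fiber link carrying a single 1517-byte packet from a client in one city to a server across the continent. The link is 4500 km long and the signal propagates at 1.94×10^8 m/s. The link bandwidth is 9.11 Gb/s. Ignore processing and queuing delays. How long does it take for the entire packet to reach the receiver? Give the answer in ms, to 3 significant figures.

L = 1517 × 8 = 12136 bits.
Transmission delay = L/R = 12136 / 9110000000 = 0.00133216 ms.
Propagation delay = d/s = 4500000 m / 194000000 m/s = 23.1959 ms.
Total = 23.2 ms.

23.2 ms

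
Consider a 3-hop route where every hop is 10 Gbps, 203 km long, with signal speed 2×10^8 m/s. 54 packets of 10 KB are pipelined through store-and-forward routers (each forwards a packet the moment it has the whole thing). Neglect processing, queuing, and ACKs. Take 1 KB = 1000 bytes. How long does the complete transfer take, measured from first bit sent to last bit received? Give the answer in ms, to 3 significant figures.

3.49 ms

Per-hop transmission t_tx = L/R = 80000/10000000000 = 0.008 ms.
Per-hop propagation t_prop = 203000/200000000 = 1.015 ms.
Pipeline fill: first packet needs 3·t_tx to clear all hops; remaining 53 packets each add one t_tx.
Total = (3+54-1)·t_tx + 3·t_prop = 56·0.008 + 3·1.015 = 3.49 ms.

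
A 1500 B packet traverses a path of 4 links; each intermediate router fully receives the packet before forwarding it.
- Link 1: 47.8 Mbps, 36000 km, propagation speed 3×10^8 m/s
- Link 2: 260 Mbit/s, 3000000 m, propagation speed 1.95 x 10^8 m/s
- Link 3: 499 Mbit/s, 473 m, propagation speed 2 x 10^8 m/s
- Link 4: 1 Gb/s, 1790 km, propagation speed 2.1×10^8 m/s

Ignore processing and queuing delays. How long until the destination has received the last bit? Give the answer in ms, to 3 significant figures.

144 ms

L = 1500 × 8 = 12000 bits.
Transmission delays (L/R per hop): 0.251046, 0.0461538, 0.0240481, 0.012 ms; sum = 0.333248 ms.
Propagation delays (d/s per hop): 120, 15.3846, 0.002365, 8.52381 ms; sum = 143.911 ms.
End-to-end = 144 ms.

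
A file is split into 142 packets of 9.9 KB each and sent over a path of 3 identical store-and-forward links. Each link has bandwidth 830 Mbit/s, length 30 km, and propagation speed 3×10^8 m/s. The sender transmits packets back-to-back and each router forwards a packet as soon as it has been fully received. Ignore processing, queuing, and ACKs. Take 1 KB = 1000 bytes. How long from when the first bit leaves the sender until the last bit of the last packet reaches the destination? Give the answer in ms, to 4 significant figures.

Per-hop transmission t_tx = L/R = 79200/830000000 = 0.0954217 ms.
Per-hop propagation t_prop = 30000/300000000 = 0.1 ms.
Pipeline fill: first packet needs 3·t_tx to clear all hops; remaining 141 packets each add one t_tx.
Total = (3+142-1)·t_tx + 3·t_prop = 144·0.0954217 + 3·0.1 = 14.04 ms.

14.04 ms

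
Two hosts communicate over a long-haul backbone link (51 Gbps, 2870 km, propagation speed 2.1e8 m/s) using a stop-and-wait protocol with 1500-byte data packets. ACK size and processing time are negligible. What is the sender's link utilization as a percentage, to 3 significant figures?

0.000861 %

t_tx = L/R = 12000/51000000000 = 2.35294e-07 s.
t_prop = 2870000/210000000 = 0.0136667 s; RTT = 0.0273333 s.
Cycle = t_tx + RTT = 0.0273336 s.
Utilization = t_tx / cycle = 2.35294e-07/0.0273336 = 0.000861 %.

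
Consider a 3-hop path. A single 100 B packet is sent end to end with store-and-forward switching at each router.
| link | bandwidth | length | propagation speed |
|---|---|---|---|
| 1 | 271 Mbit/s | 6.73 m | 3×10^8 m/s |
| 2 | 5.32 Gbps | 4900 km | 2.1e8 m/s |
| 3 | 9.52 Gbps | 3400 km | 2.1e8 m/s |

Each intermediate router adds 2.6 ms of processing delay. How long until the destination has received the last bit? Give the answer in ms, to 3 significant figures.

L = 100 × 8 = 800 bits.
Transmission delays (L/R per hop): 0.00295203, 0.000150376, 8.40336e-05 ms; sum = 0.00318644 ms.
Propagation delays (d/s per hop): 2.24333e-05, 23.3333, 16.1905 ms; sum = 39.5238 ms.
Processing at 2 router(s): 2 × 2.6 ms = 5.2 ms.
End-to-end = 44.7 ms.

44.7 ms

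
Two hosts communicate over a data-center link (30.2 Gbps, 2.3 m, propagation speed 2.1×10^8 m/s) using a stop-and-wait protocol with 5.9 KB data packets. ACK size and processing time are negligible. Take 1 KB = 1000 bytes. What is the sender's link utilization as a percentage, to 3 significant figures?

t_tx = L/R = 47200/30200000000 = 1.56291e-06 s.
t_prop = 2.3/210000000 = 1.09524e-08 s; RTT = 2.19048e-08 s.
Cycle = t_tx + RTT = 1.58482e-06 s.
Utilization = t_tx / cycle = 1.56291e-06/1.58482e-06 = 98.6 %.

98.6 %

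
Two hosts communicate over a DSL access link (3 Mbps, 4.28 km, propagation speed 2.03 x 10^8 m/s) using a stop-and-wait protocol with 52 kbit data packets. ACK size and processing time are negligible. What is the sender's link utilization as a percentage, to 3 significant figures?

99.8 %

t_tx = L/R = 52000/3000000 = 0.0173333 s.
t_prop = 4280/2.03e+08 = 2.10837e-05 s; RTT = 4.21675e-05 s.
Cycle = t_tx + RTT = 0.0173755 s.
Utilization = t_tx / cycle = 0.0173333/0.0173755 = 99.8 %.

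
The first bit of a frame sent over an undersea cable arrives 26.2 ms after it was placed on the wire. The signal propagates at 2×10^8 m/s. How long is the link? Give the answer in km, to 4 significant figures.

d = s × t_prop = 200000000 × 0.0262 = 5240 km.

5240 km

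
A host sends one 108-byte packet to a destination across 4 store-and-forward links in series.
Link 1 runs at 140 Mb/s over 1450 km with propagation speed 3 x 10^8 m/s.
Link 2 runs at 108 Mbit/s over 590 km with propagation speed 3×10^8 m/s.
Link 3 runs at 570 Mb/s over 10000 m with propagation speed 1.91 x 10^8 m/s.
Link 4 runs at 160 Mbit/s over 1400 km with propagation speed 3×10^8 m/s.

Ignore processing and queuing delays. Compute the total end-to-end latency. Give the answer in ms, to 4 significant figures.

L = 108 × 8 = 864 bits.
Transmission delays (L/R per hop): 0.00617143, 0.008, 0.00151579, 0.0054 ms; sum = 0.0210872 ms.
Propagation delays (d/s per hop): 4.83333, 1.96667, 0.052356, 4.66667 ms; sum = 11.519 ms.
End-to-end = 11.54 ms.

11.54 ms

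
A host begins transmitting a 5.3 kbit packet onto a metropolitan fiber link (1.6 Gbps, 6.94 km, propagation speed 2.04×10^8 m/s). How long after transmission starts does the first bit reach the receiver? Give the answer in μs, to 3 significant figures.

34.0 μs

First bit experiences only propagation delay: d/s = 6940/204000000 = 34.0 μs.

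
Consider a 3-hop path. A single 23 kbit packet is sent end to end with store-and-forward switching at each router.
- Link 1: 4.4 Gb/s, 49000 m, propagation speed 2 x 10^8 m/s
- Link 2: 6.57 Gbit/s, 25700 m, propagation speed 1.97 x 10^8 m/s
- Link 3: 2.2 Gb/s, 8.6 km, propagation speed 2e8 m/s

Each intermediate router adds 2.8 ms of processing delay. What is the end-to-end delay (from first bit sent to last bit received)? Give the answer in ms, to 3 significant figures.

L = 23000 bits.
Transmission delays (L/R per hop): 0.00522727, 0.00350076, 0.0104545 ms; sum = 0.0191826 ms.
Propagation delays (d/s per hop): 0.245, 0.130457, 0.043 ms; sum = 0.418457 ms.
Processing at 2 router(s): 2 × 2.8 ms = 5.6 ms.
End-to-end = 6.04 ms.

6.04 ms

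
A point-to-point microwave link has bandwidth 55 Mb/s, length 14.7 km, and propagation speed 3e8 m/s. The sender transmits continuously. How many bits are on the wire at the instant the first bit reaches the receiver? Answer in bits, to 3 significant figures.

2700 bits

Propagation delay = 14700 / 300000000 = 4.9e-05 s.
BDP = R × t_prop = 55000000 × 4.9e-05 = 2695 bits.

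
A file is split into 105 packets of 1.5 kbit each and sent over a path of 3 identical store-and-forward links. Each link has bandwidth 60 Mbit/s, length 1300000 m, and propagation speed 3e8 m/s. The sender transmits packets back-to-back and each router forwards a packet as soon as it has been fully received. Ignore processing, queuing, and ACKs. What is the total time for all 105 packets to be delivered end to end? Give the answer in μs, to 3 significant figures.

Per-hop transmission t_tx = L/R = 1500/60000000 = 25 μs.
Per-hop propagation t_prop = 1300000/300000000 = 4333.33 μs.
Pipeline fill: first packet needs 3·t_tx to clear all hops; remaining 104 packets each add one t_tx.
Total = (3+105-1)·t_tx + 3·t_prop = 107·25 + 3·4333.33 = 15700 μs.

15700 μs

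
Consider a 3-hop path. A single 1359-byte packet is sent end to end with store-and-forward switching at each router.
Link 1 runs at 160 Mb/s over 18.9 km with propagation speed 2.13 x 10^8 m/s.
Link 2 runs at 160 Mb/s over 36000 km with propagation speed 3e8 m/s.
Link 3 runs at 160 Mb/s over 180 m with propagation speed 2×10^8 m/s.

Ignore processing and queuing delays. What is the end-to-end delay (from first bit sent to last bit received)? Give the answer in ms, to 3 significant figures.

L = 1359 × 8 = 10872 bits.
Transmission delay per hop = L/R = 10872/160000000 = 0.06795 ms; 3 hops → 0.20385 ms.
Propagation delays (d/s per hop): 0.0887324, 120, 0.0009 ms; sum = 120.09 ms.
End-to-end = 120 ms.

120 ms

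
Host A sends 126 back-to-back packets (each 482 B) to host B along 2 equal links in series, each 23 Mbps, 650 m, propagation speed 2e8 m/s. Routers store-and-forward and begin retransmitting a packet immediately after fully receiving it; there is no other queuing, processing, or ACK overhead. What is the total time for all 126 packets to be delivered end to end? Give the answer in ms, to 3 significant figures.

21.3 ms

Per-hop transmission t_tx = L/R = 3856/23000000 = 0.167652 ms.
Per-hop propagation t_prop = 650/200000000 = 0.00325 ms.
Pipeline fill: first packet needs 2·t_tx to clear all hops; remaining 125 packets each add one t_tx.
Total = (2+126-1)·t_tx + 2·t_prop = 127·0.167652 + 2·0.00325 = 21.3 ms.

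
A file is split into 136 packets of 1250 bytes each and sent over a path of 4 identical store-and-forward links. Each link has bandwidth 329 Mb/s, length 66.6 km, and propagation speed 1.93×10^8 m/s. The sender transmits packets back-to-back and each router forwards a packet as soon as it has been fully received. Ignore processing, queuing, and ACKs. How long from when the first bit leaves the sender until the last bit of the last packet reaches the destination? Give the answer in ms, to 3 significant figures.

5.61 ms

Per-hop transmission t_tx = L/R = 10000/329000000 = 0.0303951 ms.
Per-hop propagation t_prop = 66600/193000000 = 0.345078 ms.
Pipeline fill: first packet needs 4·t_tx to clear all hops; remaining 135 packets each add one t_tx.
Total = (4+136-1)·t_tx + 4·t_prop = 139·0.0303951 + 4·0.345078 = 5.61 ms.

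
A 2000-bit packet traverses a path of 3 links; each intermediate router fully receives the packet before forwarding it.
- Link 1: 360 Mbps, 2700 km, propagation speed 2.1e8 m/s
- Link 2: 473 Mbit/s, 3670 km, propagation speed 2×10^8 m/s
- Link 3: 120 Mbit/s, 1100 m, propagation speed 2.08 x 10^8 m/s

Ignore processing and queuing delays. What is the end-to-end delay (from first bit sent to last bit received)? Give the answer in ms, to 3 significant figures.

31.2 ms

Transmission delays (L/R per hop): 0.00555556, 0.00422833, 0.0166667 ms; sum = 0.0264506 ms.
Propagation delays (d/s per hop): 12.8571, 18.35, 0.00528846 ms; sum = 31.2124 ms.
End-to-end = 31.2 ms.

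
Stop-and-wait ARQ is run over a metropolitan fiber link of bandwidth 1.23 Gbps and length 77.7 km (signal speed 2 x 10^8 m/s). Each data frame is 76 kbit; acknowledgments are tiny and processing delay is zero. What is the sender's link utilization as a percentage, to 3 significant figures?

t_tx = L/R = 76000/1230000000 = 6.17886e-05 s.
t_prop = 77700/200000000 = 0.0003885 s; RTT = 0.000777 s.
Cycle = t_tx + RTT = 0.000838789 s.
Utilization = t_tx / cycle = 6.17886e-05/0.000838789 = 7.37 %.

7.37 %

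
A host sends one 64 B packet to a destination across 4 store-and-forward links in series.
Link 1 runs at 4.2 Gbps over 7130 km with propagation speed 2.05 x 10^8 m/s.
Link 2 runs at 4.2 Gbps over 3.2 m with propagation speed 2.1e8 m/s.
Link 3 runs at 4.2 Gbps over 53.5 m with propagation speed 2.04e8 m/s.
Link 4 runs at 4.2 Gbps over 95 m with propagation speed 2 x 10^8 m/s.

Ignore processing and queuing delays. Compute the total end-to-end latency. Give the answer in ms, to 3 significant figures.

34.8 ms

L = 64 × 8 = 512 bits.
Transmission delay per hop = L/R = 512/4200000000 = 0.000121905 ms; 4 hops → 0.000487619 ms.
Propagation delays (d/s per hop): 34.7805, 1.52381e-05, 0.000262255, 0.000475 ms; sum = 34.7812 ms.
End-to-end = 34.8 ms.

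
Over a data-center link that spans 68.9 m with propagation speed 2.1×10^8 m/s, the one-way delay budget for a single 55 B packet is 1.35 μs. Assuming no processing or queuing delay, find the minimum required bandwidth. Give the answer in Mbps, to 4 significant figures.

430.6 Mbps

L = 440 bits.
Propagation delay = 68.9 / 210000000 = 0.328095 μs.
Transmission budget = 1.35 − 0.328095 = 1.0219 μs.
R ≥ L / t_tx = 440 bits / 1.0219e-06 s = 430.6 Mbps.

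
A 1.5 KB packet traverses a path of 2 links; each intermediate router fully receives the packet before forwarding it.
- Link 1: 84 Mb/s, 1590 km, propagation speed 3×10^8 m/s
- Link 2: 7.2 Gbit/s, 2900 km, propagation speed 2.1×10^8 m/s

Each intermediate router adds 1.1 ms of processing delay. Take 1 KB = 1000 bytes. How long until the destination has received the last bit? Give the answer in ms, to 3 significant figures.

20.4 ms

L = 12000 bits.
Transmission delays (L/R per hop): 0.142857, 0.00166667 ms; sum = 0.144524 ms.
Propagation delays (d/s per hop): 5.3, 13.8095 ms; sum = 19.1095 ms.
Processing at 1 router(s): 1 × 1.1 ms = 1.1 ms.
End-to-end = 20.4 ms.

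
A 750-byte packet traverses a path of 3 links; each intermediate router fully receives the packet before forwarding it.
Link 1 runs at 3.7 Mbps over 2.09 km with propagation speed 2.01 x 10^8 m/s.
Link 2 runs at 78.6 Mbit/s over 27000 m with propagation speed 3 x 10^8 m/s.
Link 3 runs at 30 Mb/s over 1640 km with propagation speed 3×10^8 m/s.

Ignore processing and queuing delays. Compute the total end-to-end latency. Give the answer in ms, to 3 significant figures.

7.47 ms

L = 750 × 8 = 6000 bits.
Transmission delays (L/R per hop): 1.62162, 0.0763359, 0.2 ms; sum = 1.89796 ms.
Propagation delays (d/s per hop): 0.010398, 0.09, 5.46667 ms; sum = 5.56706 ms.
End-to-end = 7.47 ms.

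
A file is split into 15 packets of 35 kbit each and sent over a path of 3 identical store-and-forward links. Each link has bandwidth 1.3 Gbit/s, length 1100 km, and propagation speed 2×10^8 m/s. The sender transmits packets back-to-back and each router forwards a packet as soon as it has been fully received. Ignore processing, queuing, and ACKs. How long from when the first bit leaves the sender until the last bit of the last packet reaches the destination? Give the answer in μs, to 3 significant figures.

Per-hop transmission t_tx = L/R = 35000/1300000000 = 26.9231 μs.
Per-hop propagation t_prop = 1100000/200000000 = 5500 μs.
Pipeline fill: first packet needs 3·t_tx to clear all hops; remaining 14 packets each add one t_tx.
Total = (3+15-1)·t_tx + 3·t_prop = 17·26.9231 + 3·5500 = 17000 μs.

17000 μs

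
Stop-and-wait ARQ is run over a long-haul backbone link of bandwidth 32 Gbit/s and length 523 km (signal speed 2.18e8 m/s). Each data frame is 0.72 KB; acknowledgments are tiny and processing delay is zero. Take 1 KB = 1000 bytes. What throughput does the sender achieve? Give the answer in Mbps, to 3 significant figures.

1.20 Mbps

t_tx = L/R = 5760/32000000000 = 1.8e-07 s.
t_prop = 523000/2.18e+08 = 0.00239908 s; RTT = 0.00479817 s.
Cycle = t_tx + RTT = 0.00479835 s.
Throughput = L / cycle = 5760 / 0.00479835 = 1.20 Mbps.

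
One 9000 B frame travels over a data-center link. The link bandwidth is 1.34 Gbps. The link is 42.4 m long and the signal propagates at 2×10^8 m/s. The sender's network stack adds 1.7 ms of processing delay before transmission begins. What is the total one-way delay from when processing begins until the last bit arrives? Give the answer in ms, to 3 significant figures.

1.75 ms

L = 9000 × 8 = 72000 bits.
Transmission delay = L/R = 72000 / 1340000000 = 0.0537313 ms.
Propagation delay = d/s = 42.4 m / 200000000 m/s = 0.000212 ms.
Plus processing delay 1.7 ms = 1.7 ms.
Total = 1.75 ms.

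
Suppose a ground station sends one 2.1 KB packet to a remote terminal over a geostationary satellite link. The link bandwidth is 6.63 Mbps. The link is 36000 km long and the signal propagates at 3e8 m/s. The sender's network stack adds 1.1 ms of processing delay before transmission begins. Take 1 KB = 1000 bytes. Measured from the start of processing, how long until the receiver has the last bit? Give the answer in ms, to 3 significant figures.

L = 16800 bits.
Transmission delay = L/R = 16800 / 6630000 = 2.53394 ms.
Propagation delay = d/s = 36000000 m / 300000000 m/s = 120 ms.
Plus processing delay 1.1 ms = 1.1 ms.
Total = 124 ms.

124 ms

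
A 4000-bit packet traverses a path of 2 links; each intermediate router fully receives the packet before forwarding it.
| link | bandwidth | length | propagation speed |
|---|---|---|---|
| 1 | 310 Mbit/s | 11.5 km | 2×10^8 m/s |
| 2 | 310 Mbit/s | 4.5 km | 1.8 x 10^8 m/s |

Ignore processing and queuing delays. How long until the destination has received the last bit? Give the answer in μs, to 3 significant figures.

108 μs

Transmission delay per hop = L/R = 4000/310000000 = 12.9032 μs; 2 hops → 25.8065 μs.
Propagation delays (d/s per hop): 57.5, 25 μs; sum = 82.5 μs.
End-to-end = 108 μs.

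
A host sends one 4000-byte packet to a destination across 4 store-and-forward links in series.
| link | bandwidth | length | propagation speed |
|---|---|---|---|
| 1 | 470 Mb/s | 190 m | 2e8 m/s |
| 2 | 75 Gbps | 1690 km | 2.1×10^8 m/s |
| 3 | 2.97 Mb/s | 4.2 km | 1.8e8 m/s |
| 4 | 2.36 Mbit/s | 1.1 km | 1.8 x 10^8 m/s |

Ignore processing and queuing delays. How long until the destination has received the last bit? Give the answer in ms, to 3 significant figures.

L = 4000 × 8 = 32000 bits.
Transmission delays (L/R per hop): 0.0680851, 0.000426667, 10.7744, 13.5593 ms; sum = 24.4022 ms.
Propagation delays (d/s per hop): 0.00095, 8.04762, 0.0233333, 0.00611111 ms; sum = 8.07801 ms.
End-to-end = 32.5 ms.

32.5 ms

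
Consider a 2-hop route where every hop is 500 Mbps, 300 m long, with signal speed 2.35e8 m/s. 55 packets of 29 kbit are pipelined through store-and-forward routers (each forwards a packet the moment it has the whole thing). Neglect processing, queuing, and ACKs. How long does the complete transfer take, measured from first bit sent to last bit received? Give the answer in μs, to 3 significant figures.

3250 μs

Per-hop transmission t_tx = L/R = 29000/500000000 = 58 μs.
Per-hop propagation t_prop = 300/235000000 = 1.2766 μs.
Pipeline fill: first packet needs 2·t_tx to clear all hops; remaining 54 packets each add one t_tx.
Total = (2+55-1)·t_tx + 2·t_prop = 56·58 + 2·1.2766 = 3250 μs.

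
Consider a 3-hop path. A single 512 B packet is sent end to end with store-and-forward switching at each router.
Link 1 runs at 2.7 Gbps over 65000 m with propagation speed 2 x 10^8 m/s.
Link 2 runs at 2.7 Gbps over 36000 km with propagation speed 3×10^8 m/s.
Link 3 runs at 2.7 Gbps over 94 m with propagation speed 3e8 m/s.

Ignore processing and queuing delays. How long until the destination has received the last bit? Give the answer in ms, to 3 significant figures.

120 ms

L = 512 × 8 = 4096 bits.
Transmission delay per hop = L/R = 4096/2700000000 = 0.00151704 ms; 3 hops → 0.00455111 ms.
Propagation delays (d/s per hop): 0.325, 120, 0.000313333 ms; sum = 120.325 ms.
End-to-end = 120 ms.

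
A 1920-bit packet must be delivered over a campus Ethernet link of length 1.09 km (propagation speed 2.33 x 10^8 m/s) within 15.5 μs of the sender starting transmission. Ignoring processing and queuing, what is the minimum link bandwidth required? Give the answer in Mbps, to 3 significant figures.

177 Mbps

Propagation delay = 1090 / 233000000 = 4.67811 μs.
Transmission budget = 15.5 − 4.67811 = 10.8219 μs.
R ≥ L / t_tx = 1920 bits / 1.08219e-05 s = 177 Mbps.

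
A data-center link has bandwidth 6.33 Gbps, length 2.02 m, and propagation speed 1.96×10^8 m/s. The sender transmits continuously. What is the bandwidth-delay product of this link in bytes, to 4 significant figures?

8.155 bytes

Propagation delay = 2.02 / 196000000 = 1.03061e-08 s.
BDP = R × t_prop = 6330000000 × 1.03061e-08 = 65.2378 bits.
In bytes: 65.2378/8 = 8.155 bytes.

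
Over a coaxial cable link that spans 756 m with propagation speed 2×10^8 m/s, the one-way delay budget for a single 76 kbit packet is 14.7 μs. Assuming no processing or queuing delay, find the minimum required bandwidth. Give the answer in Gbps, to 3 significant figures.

6.96 Gbps

Propagation delay = 756 / 200000000 = 3.78 μs.
Transmission budget = 14.7 − 3.78 = 10.92 μs.
R ≥ L / t_tx = 76000 bits / 1.092e-05 s = 6.96 Gbps.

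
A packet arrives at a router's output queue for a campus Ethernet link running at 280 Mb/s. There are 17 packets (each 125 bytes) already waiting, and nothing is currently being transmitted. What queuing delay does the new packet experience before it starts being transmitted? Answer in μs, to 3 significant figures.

Each queued packet: L/R = 1000/280000000 = 3.57143 μs.
17 queued → 60.7143 μs.
Queuing delay = 60.7 μs.

60.7 μs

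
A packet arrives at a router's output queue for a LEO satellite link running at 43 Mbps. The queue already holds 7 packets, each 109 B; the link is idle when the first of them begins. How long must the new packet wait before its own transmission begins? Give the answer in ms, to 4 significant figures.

Each queued packet: L/R = 872/43000000 = 0.0202791 ms.
7 queued → 0.141953 ms.
Queuing delay = 0.1420 ms.

0.1420 ms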